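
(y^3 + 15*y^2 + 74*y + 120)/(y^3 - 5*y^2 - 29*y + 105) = (y^2 + 10*y + 24)/(y^2 - 10*y + 21)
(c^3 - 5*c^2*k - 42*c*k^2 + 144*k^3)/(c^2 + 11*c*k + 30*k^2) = (c^2 - 11*c*k + 24*k^2)/(c + 5*k)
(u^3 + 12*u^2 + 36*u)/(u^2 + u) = (u^2 + 12*u + 36)/(u + 1)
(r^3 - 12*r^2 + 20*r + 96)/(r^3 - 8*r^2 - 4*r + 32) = (r - 6)/(r - 2)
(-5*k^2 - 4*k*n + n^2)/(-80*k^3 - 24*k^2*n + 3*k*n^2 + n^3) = (k + n)/(16*k^2 + 8*k*n + n^2)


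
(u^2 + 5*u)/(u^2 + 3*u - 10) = u/(u - 2)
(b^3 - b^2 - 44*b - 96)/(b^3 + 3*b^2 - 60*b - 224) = (b + 3)/(b + 7)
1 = 1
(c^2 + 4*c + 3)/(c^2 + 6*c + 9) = (c + 1)/(c + 3)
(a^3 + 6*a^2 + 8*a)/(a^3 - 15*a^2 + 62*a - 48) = a*(a^2 + 6*a + 8)/(a^3 - 15*a^2 + 62*a - 48)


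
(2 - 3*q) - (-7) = 9 - 3*q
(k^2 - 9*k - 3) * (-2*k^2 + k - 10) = -2*k^4 + 19*k^3 - 13*k^2 + 87*k + 30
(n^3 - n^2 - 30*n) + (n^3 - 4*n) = 2*n^3 - n^2 - 34*n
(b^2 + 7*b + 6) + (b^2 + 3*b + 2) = 2*b^2 + 10*b + 8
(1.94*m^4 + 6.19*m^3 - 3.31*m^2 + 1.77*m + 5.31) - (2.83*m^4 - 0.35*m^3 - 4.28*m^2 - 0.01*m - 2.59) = -0.89*m^4 + 6.54*m^3 + 0.97*m^2 + 1.78*m + 7.9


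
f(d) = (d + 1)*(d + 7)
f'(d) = 2*d + 8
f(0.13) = 8.06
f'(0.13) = 8.26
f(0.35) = 9.92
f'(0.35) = 8.70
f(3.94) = 54.04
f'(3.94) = 15.88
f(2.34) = 31.20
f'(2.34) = 12.68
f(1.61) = 22.47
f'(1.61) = 11.22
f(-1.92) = -4.67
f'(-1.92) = 4.16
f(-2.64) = -7.15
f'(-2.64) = 2.72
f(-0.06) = 6.52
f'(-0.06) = 7.88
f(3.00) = 40.00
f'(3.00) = 14.00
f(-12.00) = 55.00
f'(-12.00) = -16.00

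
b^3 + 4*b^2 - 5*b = b*(b - 1)*(b + 5)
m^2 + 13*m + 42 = (m + 6)*(m + 7)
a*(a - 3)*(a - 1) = a^3 - 4*a^2 + 3*a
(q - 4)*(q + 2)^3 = q^4 + 2*q^3 - 12*q^2 - 40*q - 32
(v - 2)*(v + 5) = v^2 + 3*v - 10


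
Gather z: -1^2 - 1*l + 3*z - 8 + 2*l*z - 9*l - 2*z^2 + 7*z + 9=-10*l - 2*z^2 + z*(2*l + 10)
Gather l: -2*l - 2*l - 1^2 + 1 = -4*l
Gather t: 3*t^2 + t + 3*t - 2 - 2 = 3*t^2 + 4*t - 4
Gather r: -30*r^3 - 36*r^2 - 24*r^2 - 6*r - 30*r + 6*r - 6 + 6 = -30*r^3 - 60*r^2 - 30*r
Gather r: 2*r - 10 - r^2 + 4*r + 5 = -r^2 + 6*r - 5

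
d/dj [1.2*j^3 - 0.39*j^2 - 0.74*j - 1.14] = 3.6*j^2 - 0.78*j - 0.74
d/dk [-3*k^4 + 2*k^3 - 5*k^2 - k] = -12*k^3 + 6*k^2 - 10*k - 1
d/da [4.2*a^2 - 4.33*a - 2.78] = 8.4*a - 4.33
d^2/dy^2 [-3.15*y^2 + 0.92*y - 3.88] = -6.30000000000000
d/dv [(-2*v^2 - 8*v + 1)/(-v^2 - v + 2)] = 3*(-2*v^2 - 2*v - 5)/(v^4 + 2*v^3 - 3*v^2 - 4*v + 4)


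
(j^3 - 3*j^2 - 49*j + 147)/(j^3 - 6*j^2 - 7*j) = (j^2 + 4*j - 21)/(j*(j + 1))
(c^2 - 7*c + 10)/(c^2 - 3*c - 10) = (c - 2)/(c + 2)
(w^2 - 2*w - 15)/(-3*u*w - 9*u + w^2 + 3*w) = (5 - w)/(3*u - w)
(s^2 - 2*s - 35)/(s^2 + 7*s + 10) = (s - 7)/(s + 2)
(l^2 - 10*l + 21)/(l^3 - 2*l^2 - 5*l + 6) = (l - 7)/(l^2 + l - 2)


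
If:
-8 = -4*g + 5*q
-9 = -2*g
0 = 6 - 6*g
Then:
No Solution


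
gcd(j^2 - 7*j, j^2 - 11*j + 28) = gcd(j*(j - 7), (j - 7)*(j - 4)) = j - 7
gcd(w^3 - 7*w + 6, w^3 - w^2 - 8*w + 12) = w^2 + w - 6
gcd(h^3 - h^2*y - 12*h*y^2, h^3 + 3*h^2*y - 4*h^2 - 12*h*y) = h^2 + 3*h*y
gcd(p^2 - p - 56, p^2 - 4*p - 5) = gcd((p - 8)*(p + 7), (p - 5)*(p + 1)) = 1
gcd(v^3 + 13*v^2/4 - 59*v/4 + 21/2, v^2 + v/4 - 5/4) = v - 1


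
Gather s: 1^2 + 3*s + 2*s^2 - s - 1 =2*s^2 + 2*s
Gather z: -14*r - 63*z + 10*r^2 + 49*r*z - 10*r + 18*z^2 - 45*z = 10*r^2 - 24*r + 18*z^2 + z*(49*r - 108)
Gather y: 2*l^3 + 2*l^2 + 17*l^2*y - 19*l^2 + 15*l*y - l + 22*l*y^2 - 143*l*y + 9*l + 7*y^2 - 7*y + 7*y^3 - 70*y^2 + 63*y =2*l^3 - 17*l^2 + 8*l + 7*y^3 + y^2*(22*l - 63) + y*(17*l^2 - 128*l + 56)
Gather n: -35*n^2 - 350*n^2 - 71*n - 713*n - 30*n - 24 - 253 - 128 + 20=-385*n^2 - 814*n - 385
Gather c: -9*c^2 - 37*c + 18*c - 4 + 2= -9*c^2 - 19*c - 2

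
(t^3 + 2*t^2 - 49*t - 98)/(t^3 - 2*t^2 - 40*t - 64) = (t^2 - 49)/(t^2 - 4*t - 32)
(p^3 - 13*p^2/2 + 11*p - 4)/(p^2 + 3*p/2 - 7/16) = 8*(2*p^3 - 13*p^2 + 22*p - 8)/(16*p^2 + 24*p - 7)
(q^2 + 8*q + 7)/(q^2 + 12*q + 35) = (q + 1)/(q + 5)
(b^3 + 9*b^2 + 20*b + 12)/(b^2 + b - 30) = (b^2 + 3*b + 2)/(b - 5)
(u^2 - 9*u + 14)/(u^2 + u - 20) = (u^2 - 9*u + 14)/(u^2 + u - 20)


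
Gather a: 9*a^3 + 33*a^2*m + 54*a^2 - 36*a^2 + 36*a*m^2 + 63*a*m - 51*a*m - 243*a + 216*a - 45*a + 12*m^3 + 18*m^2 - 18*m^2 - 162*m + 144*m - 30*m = 9*a^3 + a^2*(33*m + 18) + a*(36*m^2 + 12*m - 72) + 12*m^3 - 48*m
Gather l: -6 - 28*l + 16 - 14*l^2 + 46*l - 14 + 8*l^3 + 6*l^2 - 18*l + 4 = 8*l^3 - 8*l^2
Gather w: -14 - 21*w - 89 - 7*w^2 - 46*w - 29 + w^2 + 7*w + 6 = -6*w^2 - 60*w - 126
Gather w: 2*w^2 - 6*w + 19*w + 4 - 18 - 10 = 2*w^2 + 13*w - 24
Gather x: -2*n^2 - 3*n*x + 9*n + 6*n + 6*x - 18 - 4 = -2*n^2 + 15*n + x*(6 - 3*n) - 22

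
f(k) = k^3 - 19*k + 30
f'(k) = 3*k^2 - 19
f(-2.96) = 60.31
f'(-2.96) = 7.28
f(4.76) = 47.41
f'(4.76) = 48.97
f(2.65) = -1.74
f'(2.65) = 2.07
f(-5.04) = -2.26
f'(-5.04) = 57.20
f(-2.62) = 61.80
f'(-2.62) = 1.59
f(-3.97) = 42.86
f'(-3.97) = 28.28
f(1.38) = 6.41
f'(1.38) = -13.29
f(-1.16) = 50.48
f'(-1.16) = -14.96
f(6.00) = 132.00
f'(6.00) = 89.00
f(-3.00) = 60.00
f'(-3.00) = 8.00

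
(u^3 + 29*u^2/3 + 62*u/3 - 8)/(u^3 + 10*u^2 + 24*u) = (u - 1/3)/u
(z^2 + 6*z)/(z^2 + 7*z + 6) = z/(z + 1)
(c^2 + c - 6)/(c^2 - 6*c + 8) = (c + 3)/(c - 4)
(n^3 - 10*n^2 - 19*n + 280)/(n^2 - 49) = (n^2 - 3*n - 40)/(n + 7)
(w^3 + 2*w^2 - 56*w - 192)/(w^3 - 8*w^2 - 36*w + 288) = (w + 4)/(w - 6)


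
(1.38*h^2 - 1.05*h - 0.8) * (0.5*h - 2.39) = 0.69*h^3 - 3.8232*h^2 + 2.1095*h + 1.912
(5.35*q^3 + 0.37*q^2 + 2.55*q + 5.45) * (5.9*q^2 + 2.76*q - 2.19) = 31.565*q^5 + 16.949*q^4 + 4.3497*q^3 + 38.3827*q^2 + 9.4575*q - 11.9355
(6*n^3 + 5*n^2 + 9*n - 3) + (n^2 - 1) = 6*n^3 + 6*n^2 + 9*n - 4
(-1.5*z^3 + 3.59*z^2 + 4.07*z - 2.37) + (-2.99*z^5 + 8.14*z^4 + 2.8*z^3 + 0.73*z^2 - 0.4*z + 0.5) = -2.99*z^5 + 8.14*z^4 + 1.3*z^3 + 4.32*z^2 + 3.67*z - 1.87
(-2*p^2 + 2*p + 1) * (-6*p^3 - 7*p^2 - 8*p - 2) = 12*p^5 + 2*p^4 - 4*p^3 - 19*p^2 - 12*p - 2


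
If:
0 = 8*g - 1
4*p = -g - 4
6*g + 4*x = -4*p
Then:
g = 1/8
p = -33/32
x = 27/32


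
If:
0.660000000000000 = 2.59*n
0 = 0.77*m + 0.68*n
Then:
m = -0.23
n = 0.25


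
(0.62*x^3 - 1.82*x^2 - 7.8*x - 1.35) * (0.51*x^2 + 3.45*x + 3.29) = 0.3162*x^5 + 1.2108*x^4 - 8.2172*x^3 - 33.5863*x^2 - 30.3195*x - 4.4415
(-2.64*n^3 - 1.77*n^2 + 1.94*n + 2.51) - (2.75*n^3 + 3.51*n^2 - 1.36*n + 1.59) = -5.39*n^3 - 5.28*n^2 + 3.3*n + 0.92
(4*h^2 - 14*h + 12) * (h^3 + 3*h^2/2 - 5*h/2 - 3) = 4*h^5 - 8*h^4 - 19*h^3 + 41*h^2 + 12*h - 36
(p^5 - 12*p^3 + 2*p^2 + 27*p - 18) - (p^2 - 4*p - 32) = p^5 - 12*p^3 + p^2 + 31*p + 14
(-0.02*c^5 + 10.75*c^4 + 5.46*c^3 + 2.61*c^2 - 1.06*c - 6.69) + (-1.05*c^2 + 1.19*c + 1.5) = -0.02*c^5 + 10.75*c^4 + 5.46*c^3 + 1.56*c^2 + 0.13*c - 5.19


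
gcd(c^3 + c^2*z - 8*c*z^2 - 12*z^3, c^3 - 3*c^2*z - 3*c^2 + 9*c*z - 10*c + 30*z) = -c + 3*z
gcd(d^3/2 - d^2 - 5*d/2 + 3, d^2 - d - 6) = d^2 - d - 6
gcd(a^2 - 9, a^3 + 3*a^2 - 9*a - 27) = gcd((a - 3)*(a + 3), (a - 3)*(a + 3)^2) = a^2 - 9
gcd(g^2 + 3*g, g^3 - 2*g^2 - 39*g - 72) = g + 3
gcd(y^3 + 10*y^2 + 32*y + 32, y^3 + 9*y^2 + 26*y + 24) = y^2 + 6*y + 8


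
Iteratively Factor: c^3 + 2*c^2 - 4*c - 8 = (c + 2)*(c^2 - 4) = (c + 2)^2*(c - 2)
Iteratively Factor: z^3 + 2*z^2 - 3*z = (z)*(z^2 + 2*z - 3) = z*(z - 1)*(z + 3)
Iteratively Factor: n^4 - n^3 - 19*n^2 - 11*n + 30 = (n + 3)*(n^3 - 4*n^2 - 7*n + 10) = (n - 5)*(n + 3)*(n^2 + n - 2) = (n - 5)*(n + 2)*(n + 3)*(n - 1)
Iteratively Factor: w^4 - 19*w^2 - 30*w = (w + 3)*(w^3 - 3*w^2 - 10*w) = (w - 5)*(w + 3)*(w^2 + 2*w) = (w - 5)*(w + 2)*(w + 3)*(w)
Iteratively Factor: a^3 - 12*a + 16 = (a + 4)*(a^2 - 4*a + 4) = (a - 2)*(a + 4)*(a - 2)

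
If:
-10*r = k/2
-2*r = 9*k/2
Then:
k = 0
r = 0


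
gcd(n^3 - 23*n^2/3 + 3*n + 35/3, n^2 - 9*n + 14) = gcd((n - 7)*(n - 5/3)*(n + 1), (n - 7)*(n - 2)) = n - 7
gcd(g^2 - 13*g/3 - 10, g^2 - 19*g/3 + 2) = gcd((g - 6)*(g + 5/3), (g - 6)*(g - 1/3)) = g - 6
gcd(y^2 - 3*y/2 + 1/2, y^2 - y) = y - 1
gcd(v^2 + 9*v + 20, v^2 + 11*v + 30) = v + 5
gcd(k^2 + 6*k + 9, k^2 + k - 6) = k + 3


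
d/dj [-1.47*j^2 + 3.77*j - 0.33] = 3.77 - 2.94*j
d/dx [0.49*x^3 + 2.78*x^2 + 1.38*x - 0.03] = 1.47*x^2 + 5.56*x + 1.38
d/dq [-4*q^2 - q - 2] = -8*q - 1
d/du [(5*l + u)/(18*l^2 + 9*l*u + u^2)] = (18*l^2 + 9*l*u + u^2 - (5*l + u)*(9*l + 2*u))/(18*l^2 + 9*l*u + u^2)^2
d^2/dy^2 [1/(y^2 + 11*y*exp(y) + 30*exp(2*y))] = (-(y^2 + 11*y*exp(y) + 30*exp(2*y))*(11*y*exp(y) + 120*exp(2*y) + 22*exp(y) + 2) + 2*(11*y*exp(y) + 2*y + 60*exp(2*y) + 11*exp(y))^2)/(y^2 + 11*y*exp(y) + 30*exp(2*y))^3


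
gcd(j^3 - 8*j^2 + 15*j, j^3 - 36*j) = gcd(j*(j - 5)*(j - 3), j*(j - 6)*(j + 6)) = j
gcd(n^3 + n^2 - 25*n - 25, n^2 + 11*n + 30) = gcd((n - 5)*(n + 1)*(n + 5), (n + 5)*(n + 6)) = n + 5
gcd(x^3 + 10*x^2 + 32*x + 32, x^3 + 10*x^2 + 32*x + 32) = x^3 + 10*x^2 + 32*x + 32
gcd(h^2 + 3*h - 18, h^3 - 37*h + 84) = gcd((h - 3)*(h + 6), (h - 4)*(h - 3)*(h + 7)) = h - 3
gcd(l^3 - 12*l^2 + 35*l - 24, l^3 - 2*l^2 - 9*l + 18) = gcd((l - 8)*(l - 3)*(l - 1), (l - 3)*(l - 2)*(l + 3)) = l - 3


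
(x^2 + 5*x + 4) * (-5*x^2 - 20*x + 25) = -5*x^4 - 45*x^3 - 95*x^2 + 45*x + 100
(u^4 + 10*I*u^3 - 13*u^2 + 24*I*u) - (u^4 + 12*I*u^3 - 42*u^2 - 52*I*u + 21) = -2*I*u^3 + 29*u^2 + 76*I*u - 21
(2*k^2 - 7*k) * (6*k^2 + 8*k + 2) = 12*k^4 - 26*k^3 - 52*k^2 - 14*k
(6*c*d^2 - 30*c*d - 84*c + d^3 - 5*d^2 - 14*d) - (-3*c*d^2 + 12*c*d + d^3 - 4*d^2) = 9*c*d^2 - 42*c*d - 84*c - d^2 - 14*d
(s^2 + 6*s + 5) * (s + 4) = s^3 + 10*s^2 + 29*s + 20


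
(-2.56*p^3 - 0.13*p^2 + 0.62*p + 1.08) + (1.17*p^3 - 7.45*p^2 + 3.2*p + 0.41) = -1.39*p^3 - 7.58*p^2 + 3.82*p + 1.49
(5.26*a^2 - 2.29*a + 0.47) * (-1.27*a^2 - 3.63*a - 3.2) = -6.6802*a^4 - 16.1855*a^3 - 9.1162*a^2 + 5.6219*a - 1.504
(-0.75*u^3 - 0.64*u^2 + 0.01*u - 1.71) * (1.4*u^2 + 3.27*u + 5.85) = -1.05*u^5 - 3.3485*u^4 - 6.4663*u^3 - 6.1053*u^2 - 5.5332*u - 10.0035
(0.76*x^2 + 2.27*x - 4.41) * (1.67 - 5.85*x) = -4.446*x^3 - 12.0103*x^2 + 29.5894*x - 7.3647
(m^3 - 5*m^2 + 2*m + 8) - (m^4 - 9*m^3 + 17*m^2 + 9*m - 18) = -m^4 + 10*m^3 - 22*m^2 - 7*m + 26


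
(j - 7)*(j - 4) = j^2 - 11*j + 28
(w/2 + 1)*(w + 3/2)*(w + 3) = w^3/2 + 13*w^2/4 + 27*w/4 + 9/2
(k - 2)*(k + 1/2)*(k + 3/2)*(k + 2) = k^4 + 2*k^3 - 13*k^2/4 - 8*k - 3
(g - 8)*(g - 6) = g^2 - 14*g + 48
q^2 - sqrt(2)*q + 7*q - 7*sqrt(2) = (q + 7)*(q - sqrt(2))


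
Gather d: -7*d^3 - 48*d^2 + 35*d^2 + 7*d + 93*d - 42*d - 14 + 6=-7*d^3 - 13*d^2 + 58*d - 8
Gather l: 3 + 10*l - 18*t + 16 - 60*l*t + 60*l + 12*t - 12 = l*(70 - 60*t) - 6*t + 7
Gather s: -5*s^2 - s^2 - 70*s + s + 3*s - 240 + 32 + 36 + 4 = -6*s^2 - 66*s - 168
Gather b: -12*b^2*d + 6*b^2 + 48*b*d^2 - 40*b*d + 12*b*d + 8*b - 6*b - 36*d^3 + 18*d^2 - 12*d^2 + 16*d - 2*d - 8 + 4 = b^2*(6 - 12*d) + b*(48*d^2 - 28*d + 2) - 36*d^3 + 6*d^2 + 14*d - 4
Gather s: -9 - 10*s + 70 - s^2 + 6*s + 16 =-s^2 - 4*s + 77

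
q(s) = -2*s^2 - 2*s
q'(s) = -4*s - 2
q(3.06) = -24.85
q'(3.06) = -14.24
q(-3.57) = -18.35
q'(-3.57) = 12.28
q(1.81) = -10.17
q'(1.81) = -9.24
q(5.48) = -71.02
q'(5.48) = -23.92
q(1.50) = -7.50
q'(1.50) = -8.00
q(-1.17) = -0.40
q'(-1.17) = 2.68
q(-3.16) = -13.65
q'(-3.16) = 10.64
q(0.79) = -2.83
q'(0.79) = -5.16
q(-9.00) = -144.00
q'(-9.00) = 34.00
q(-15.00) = -420.00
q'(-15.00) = 58.00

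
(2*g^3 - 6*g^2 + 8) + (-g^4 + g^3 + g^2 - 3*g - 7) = -g^4 + 3*g^3 - 5*g^2 - 3*g + 1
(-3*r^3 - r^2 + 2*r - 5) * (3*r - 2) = -9*r^4 + 3*r^3 + 8*r^2 - 19*r + 10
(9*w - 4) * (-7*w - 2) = -63*w^2 + 10*w + 8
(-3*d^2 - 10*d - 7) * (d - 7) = -3*d^3 + 11*d^2 + 63*d + 49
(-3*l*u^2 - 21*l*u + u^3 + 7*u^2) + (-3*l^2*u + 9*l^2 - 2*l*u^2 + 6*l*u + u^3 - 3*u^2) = -3*l^2*u + 9*l^2 - 5*l*u^2 - 15*l*u + 2*u^3 + 4*u^2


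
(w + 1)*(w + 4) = w^2 + 5*w + 4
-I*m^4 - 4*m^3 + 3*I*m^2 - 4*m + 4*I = (m - 2*I)^2*(m - I)*(-I*m + 1)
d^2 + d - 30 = (d - 5)*(d + 6)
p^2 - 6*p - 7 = (p - 7)*(p + 1)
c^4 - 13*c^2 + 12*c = c*(c - 3)*(c - 1)*(c + 4)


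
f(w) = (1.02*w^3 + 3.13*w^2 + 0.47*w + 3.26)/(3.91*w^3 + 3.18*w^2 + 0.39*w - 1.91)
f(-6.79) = 0.16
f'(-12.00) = -0.00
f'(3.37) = -0.06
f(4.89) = 0.37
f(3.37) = 0.43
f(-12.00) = 0.21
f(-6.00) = 0.15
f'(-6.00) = -0.02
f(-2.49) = -0.13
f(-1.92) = -0.36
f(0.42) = -4.56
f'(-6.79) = -0.02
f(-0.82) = -1.97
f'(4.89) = -0.02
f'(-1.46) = -1.31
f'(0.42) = -30.19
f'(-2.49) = -0.26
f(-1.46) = -0.77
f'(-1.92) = -0.59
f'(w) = (-11.73*w^2 - 6.36*w - 0.39)*(1.02*w^3 + 3.13*w^2 + 0.47*w + 3.26)/(3.91*w^3 + 3.18*w^2 + 0.39*w - 1.91)^2 + (3.06*w^2 + 6.26*w + 0.47)/(3.91*w^3 + 3.18*w^2 + 0.39*w - 1.91) = (-8.9947*w^4 - 2.8798*w^3 - 44.3583*w^2 - 32.6902*w - 2.1691)/(15.2881*w^6 + 24.8676*w^5 + 13.1622*w^4 - 12.4558*w^3 - 11.9955*w^2 - 1.4898*w + 3.6481)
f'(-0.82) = -1.52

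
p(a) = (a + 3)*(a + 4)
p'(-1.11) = 4.78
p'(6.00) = 19.00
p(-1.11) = 5.46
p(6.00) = 90.00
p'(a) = 2*a + 7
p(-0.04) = 11.72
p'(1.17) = 9.34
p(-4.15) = 0.17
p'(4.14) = 15.28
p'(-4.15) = -1.30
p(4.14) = 58.12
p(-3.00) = 0.00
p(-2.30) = 1.19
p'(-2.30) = 2.40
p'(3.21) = 13.42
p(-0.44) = 9.11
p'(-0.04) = 6.92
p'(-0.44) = 6.12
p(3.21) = 44.77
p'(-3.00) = 1.00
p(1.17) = 21.56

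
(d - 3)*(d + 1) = d^2 - 2*d - 3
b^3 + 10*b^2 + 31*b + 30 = (b + 2)*(b + 3)*(b + 5)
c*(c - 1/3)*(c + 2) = c^3 + 5*c^2/3 - 2*c/3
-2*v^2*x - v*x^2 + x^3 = x*(-2*v + x)*(v + x)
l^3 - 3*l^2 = l^2*(l - 3)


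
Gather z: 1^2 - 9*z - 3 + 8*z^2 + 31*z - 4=8*z^2 + 22*z - 6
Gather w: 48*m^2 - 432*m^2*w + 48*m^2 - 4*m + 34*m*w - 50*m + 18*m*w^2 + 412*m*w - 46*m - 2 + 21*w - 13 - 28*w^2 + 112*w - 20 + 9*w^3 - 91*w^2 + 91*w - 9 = 96*m^2 - 100*m + 9*w^3 + w^2*(18*m - 119) + w*(-432*m^2 + 446*m + 224) - 44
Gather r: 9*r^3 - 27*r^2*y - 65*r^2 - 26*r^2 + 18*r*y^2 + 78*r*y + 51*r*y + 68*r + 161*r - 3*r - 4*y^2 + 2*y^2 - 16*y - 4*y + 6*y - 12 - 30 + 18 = 9*r^3 + r^2*(-27*y - 91) + r*(18*y^2 + 129*y + 226) - 2*y^2 - 14*y - 24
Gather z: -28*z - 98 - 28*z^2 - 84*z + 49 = -28*z^2 - 112*z - 49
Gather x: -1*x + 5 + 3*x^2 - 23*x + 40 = 3*x^2 - 24*x + 45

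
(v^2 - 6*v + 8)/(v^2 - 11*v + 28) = (v - 2)/(v - 7)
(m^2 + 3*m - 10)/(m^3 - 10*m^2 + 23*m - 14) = (m + 5)/(m^2 - 8*m + 7)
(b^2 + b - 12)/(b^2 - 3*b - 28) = (b - 3)/(b - 7)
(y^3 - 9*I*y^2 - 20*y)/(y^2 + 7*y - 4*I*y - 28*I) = y*(y - 5*I)/(y + 7)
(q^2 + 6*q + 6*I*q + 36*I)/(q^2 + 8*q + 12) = (q + 6*I)/(q + 2)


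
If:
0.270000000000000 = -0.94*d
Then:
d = -0.29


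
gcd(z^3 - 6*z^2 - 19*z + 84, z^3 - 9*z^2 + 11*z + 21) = z^2 - 10*z + 21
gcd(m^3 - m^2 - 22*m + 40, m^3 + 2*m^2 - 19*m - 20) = m^2 + m - 20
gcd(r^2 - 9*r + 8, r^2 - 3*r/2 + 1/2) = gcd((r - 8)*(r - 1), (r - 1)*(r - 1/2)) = r - 1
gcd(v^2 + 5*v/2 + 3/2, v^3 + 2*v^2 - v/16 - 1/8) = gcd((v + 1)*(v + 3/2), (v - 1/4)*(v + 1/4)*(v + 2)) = 1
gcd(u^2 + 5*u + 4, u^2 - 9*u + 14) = 1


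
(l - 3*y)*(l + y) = l^2 - 2*l*y - 3*y^2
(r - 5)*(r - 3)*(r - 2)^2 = r^4 - 12*r^3 + 51*r^2 - 92*r + 60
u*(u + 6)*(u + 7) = u^3 + 13*u^2 + 42*u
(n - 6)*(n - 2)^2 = n^3 - 10*n^2 + 28*n - 24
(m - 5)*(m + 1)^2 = m^3 - 3*m^2 - 9*m - 5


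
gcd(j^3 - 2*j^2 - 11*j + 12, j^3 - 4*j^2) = j - 4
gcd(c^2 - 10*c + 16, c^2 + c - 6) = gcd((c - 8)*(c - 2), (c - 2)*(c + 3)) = c - 2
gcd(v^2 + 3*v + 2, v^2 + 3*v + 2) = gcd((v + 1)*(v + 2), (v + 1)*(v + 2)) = v^2 + 3*v + 2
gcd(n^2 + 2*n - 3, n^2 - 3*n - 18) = n + 3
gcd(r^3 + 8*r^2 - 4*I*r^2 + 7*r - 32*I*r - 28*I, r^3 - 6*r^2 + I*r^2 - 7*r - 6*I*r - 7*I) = r + 1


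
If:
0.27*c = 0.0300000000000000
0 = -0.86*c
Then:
No Solution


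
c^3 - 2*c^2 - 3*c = c*(c - 3)*(c + 1)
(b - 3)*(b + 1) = b^2 - 2*b - 3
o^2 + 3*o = o*(o + 3)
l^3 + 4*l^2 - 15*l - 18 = (l - 3)*(l + 1)*(l + 6)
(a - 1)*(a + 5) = a^2 + 4*a - 5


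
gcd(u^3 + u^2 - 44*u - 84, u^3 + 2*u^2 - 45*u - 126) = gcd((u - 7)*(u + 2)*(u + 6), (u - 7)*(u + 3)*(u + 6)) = u^2 - u - 42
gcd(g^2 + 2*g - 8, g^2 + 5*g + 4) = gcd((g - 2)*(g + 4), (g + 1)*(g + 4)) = g + 4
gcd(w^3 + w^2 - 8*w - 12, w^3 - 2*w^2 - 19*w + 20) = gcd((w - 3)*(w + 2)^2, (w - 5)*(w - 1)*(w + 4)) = 1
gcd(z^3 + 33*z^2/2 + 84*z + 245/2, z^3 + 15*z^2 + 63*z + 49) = z^2 + 14*z + 49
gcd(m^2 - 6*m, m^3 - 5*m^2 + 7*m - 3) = 1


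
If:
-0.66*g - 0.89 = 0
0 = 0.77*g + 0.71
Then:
No Solution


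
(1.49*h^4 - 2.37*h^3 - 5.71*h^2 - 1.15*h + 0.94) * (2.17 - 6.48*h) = -9.6552*h^5 + 18.5909*h^4 + 31.8579*h^3 - 4.9387*h^2 - 8.5867*h + 2.0398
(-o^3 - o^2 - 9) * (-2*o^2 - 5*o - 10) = 2*o^5 + 7*o^4 + 15*o^3 + 28*o^2 + 45*o + 90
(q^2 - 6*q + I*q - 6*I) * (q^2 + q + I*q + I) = q^4 - 5*q^3 + 2*I*q^3 - 7*q^2 - 10*I*q^2 + 5*q - 12*I*q + 6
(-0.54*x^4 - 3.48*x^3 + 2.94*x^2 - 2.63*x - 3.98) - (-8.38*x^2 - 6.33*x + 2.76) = -0.54*x^4 - 3.48*x^3 + 11.32*x^2 + 3.7*x - 6.74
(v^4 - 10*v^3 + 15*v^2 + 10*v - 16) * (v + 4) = v^5 - 6*v^4 - 25*v^3 + 70*v^2 + 24*v - 64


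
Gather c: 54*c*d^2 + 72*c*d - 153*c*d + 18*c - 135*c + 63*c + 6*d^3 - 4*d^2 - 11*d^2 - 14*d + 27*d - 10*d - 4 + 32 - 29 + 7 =c*(54*d^2 - 81*d - 54) + 6*d^3 - 15*d^2 + 3*d + 6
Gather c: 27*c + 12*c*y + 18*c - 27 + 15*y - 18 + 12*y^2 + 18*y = c*(12*y + 45) + 12*y^2 + 33*y - 45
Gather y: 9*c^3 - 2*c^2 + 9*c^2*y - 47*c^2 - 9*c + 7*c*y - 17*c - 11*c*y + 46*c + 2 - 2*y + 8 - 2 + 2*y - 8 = 9*c^3 - 49*c^2 + 20*c + y*(9*c^2 - 4*c)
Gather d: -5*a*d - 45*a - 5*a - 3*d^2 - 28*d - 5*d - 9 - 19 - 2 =-50*a - 3*d^2 + d*(-5*a - 33) - 30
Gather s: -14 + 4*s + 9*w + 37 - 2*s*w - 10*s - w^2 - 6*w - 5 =s*(-2*w - 6) - w^2 + 3*w + 18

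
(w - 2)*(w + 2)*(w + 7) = w^3 + 7*w^2 - 4*w - 28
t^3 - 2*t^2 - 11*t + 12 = (t - 4)*(t - 1)*(t + 3)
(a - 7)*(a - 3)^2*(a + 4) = a^4 - 9*a^3 - a^2 + 141*a - 252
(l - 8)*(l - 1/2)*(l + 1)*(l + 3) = l^4 - 9*l^3/2 - 27*l^2 - 19*l/2 + 12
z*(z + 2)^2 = z^3 + 4*z^2 + 4*z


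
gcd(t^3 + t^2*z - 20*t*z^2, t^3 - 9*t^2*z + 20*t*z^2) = -t^2 + 4*t*z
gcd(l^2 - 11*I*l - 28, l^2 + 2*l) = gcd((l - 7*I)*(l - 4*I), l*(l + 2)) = 1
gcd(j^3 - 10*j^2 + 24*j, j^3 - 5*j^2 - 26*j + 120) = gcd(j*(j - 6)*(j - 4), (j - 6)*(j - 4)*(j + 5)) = j^2 - 10*j + 24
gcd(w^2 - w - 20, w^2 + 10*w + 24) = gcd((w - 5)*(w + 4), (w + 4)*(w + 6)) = w + 4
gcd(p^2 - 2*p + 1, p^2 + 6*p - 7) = p - 1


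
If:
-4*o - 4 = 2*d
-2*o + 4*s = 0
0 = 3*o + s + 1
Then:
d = -10/7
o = -2/7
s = -1/7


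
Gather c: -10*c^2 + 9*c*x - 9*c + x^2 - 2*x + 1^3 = -10*c^2 + c*(9*x - 9) + x^2 - 2*x + 1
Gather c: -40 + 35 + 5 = 0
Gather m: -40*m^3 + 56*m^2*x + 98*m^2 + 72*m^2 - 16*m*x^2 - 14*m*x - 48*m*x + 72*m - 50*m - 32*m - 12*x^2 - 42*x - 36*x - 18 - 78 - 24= -40*m^3 + m^2*(56*x + 170) + m*(-16*x^2 - 62*x - 10) - 12*x^2 - 78*x - 120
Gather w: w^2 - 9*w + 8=w^2 - 9*w + 8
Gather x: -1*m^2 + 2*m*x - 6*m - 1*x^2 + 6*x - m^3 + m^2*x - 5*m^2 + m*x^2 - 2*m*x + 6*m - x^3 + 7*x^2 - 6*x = -m^3 + m^2*x - 6*m^2 - x^3 + x^2*(m + 6)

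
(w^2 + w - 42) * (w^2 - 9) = w^4 + w^3 - 51*w^2 - 9*w + 378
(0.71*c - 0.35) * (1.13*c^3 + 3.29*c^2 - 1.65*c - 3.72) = 0.8023*c^4 + 1.9404*c^3 - 2.323*c^2 - 2.0637*c + 1.302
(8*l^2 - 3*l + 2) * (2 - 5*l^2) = -40*l^4 + 15*l^3 + 6*l^2 - 6*l + 4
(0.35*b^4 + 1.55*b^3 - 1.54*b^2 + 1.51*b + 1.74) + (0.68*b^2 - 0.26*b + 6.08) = 0.35*b^4 + 1.55*b^3 - 0.86*b^2 + 1.25*b + 7.82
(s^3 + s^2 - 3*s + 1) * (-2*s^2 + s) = -2*s^5 - s^4 + 7*s^3 - 5*s^2 + s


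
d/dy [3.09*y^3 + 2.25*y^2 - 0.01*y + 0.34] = 9.27*y^2 + 4.5*y - 0.01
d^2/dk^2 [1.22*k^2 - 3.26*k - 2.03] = 2.44000000000000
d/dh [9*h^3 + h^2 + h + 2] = 27*h^2 + 2*h + 1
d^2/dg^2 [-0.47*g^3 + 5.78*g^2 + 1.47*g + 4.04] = 11.56 - 2.82*g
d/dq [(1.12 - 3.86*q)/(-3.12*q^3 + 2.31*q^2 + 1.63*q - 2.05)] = (-24.0864*q^3 + 19.3998*q^2 - 5.1744*q + 6.0874)/(9.7344*q^6 - 14.4144*q^5 - 4.8351*q^4 + 20.3226*q^3 - 6.8141*q^2 - 6.683*q + 4.2025)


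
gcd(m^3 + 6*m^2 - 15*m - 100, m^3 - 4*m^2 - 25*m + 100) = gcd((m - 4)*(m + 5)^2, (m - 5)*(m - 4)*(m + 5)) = m^2 + m - 20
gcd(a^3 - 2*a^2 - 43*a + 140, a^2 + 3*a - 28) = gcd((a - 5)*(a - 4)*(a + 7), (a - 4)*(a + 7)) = a^2 + 3*a - 28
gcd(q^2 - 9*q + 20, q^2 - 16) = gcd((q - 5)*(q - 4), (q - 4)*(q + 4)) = q - 4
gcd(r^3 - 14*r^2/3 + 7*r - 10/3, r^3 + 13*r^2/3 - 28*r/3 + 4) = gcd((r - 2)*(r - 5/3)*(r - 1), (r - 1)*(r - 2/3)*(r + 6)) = r - 1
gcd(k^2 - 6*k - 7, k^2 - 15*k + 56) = k - 7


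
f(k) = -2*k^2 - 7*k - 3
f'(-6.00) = 17.00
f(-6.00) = -33.00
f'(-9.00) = 29.00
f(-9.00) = -102.00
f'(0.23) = -7.92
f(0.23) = -4.72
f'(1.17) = -11.68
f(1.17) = -13.93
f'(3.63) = -21.52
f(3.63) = -54.76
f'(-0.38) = -5.48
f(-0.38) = -0.63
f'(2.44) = -16.76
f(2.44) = -31.99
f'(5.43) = -28.72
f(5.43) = -99.98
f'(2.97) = -18.88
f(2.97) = -41.43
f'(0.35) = -8.40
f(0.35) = -5.70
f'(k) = -4*k - 7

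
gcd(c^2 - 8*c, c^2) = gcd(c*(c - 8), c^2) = c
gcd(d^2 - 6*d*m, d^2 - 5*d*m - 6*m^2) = d - 6*m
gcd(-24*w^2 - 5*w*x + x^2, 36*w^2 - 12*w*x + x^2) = 1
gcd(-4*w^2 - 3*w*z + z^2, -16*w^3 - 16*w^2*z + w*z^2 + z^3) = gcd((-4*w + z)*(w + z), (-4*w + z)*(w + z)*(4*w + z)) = -4*w^2 - 3*w*z + z^2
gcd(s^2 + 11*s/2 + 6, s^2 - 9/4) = s + 3/2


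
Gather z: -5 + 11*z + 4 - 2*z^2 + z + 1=-2*z^2 + 12*z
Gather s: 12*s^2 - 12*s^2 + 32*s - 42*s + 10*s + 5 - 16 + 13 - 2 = 0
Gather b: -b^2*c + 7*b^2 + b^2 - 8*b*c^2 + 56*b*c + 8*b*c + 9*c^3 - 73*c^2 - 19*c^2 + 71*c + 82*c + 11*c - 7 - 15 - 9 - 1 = b^2*(8 - c) + b*(-8*c^2 + 64*c) + 9*c^3 - 92*c^2 + 164*c - 32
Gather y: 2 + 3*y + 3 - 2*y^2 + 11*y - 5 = -2*y^2 + 14*y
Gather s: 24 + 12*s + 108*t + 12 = 12*s + 108*t + 36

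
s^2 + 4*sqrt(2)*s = s*(s + 4*sqrt(2))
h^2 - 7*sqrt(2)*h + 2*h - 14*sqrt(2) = (h + 2)*(h - 7*sqrt(2))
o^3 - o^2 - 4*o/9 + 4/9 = (o - 1)*(o - 2/3)*(o + 2/3)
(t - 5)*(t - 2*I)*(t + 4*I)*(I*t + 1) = I*t^4 - t^3 - 5*I*t^3 + 5*t^2 + 10*I*t^2 + 8*t - 50*I*t - 40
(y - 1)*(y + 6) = y^2 + 5*y - 6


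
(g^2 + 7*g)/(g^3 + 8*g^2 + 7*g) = 1/(g + 1)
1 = 1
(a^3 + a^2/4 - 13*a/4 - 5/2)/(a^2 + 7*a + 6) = (4*a^2 - 3*a - 10)/(4*(a + 6))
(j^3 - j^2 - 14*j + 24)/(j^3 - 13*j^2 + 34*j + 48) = (j^3 - j^2 - 14*j + 24)/(j^3 - 13*j^2 + 34*j + 48)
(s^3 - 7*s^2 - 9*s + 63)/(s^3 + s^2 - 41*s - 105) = (s - 3)/(s + 5)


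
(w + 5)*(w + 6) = w^2 + 11*w + 30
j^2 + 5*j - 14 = (j - 2)*(j + 7)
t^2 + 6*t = t*(t + 6)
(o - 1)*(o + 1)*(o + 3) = o^3 + 3*o^2 - o - 3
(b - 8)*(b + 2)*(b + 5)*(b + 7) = b^4 + 6*b^3 - 53*b^2 - 402*b - 560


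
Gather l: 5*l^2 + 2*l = 5*l^2 + 2*l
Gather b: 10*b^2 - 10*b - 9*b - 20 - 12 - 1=10*b^2 - 19*b - 33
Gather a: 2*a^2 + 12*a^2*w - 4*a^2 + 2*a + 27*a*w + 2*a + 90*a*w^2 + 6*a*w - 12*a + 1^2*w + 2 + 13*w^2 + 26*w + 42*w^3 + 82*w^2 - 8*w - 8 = a^2*(12*w - 2) + a*(90*w^2 + 33*w - 8) + 42*w^3 + 95*w^2 + 19*w - 6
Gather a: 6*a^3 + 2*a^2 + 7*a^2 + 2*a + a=6*a^3 + 9*a^2 + 3*a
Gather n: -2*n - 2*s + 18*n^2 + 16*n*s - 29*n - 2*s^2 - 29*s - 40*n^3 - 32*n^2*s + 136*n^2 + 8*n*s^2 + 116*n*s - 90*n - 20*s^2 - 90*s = -40*n^3 + n^2*(154 - 32*s) + n*(8*s^2 + 132*s - 121) - 22*s^2 - 121*s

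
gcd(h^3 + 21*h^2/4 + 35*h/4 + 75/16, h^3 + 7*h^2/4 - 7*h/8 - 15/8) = h^2 + 11*h/4 + 15/8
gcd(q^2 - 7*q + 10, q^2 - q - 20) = q - 5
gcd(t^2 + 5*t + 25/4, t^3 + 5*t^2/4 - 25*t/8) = t + 5/2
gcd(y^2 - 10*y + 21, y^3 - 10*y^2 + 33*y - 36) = y - 3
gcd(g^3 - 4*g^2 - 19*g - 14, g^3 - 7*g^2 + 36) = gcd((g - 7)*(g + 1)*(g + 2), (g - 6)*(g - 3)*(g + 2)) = g + 2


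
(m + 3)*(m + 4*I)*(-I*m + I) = -I*m^3 + 4*m^2 - 2*I*m^2 + 8*m + 3*I*m - 12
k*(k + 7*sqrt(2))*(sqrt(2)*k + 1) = sqrt(2)*k^3 + 15*k^2 + 7*sqrt(2)*k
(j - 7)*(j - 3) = j^2 - 10*j + 21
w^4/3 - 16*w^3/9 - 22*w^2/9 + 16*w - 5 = (w/3 + 1)*(w - 5)*(w - 3)*(w - 1/3)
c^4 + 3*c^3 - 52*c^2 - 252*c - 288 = (c - 8)*(c + 2)*(c + 3)*(c + 6)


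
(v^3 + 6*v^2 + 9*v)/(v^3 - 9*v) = (v + 3)/(v - 3)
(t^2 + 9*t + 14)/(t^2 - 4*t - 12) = (t + 7)/(t - 6)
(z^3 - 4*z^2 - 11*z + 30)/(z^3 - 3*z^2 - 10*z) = (z^2 + z - 6)/(z*(z + 2))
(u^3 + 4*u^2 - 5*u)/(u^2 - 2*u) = (u^2 + 4*u - 5)/(u - 2)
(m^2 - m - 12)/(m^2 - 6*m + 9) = (m^2 - m - 12)/(m^2 - 6*m + 9)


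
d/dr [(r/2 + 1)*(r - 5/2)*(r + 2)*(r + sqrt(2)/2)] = (r + 2)*((r + 2)*(2*r - 5) + (r + 2)*(2*r + sqrt(2)) + (2*r - 5)*(2*r + sqrt(2)))/4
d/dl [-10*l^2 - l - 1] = -20*l - 1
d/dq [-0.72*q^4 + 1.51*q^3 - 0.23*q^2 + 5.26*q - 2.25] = -2.88*q^3 + 4.53*q^2 - 0.46*q + 5.26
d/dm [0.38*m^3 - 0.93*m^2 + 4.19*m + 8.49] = 1.14*m^2 - 1.86*m + 4.19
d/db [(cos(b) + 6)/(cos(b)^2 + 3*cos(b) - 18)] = sin(b)/(cos(b) - 3)^2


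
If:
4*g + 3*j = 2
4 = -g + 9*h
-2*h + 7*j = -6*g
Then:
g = 17/16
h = 9/16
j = -3/4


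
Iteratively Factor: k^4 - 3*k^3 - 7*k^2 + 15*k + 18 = (k - 3)*(k^3 - 7*k - 6) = (k - 3)*(k + 1)*(k^2 - k - 6) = (k - 3)^2*(k + 1)*(k + 2)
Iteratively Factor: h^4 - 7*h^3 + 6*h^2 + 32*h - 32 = (h - 4)*(h^3 - 3*h^2 - 6*h + 8) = (h - 4)*(h - 1)*(h^2 - 2*h - 8) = (h - 4)*(h - 1)*(h + 2)*(h - 4)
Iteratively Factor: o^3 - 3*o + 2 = (o - 1)*(o^2 + o - 2) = (o - 1)^2*(o + 2)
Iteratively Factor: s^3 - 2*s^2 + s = (s - 1)*(s^2 - s) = s*(s - 1)*(s - 1)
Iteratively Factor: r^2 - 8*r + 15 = (r - 3)*(r - 5)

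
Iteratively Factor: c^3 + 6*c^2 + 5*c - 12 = (c + 3)*(c^2 + 3*c - 4) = (c - 1)*(c + 3)*(c + 4)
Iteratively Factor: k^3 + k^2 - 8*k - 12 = (k - 3)*(k^2 + 4*k + 4) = (k - 3)*(k + 2)*(k + 2)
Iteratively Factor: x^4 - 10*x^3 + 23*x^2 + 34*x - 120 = (x - 5)*(x^3 - 5*x^2 - 2*x + 24) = (x - 5)*(x + 2)*(x^2 - 7*x + 12) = (x - 5)*(x - 3)*(x + 2)*(x - 4)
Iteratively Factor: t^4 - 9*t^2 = (t)*(t^3 - 9*t) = t^2*(t^2 - 9) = t^2*(t - 3)*(t + 3)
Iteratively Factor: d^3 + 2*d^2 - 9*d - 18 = (d + 3)*(d^2 - d - 6) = (d + 2)*(d + 3)*(d - 3)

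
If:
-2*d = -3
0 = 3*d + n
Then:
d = 3/2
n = -9/2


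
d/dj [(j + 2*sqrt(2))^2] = 2*j + 4*sqrt(2)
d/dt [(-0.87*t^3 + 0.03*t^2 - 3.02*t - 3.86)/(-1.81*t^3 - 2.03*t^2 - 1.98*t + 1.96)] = (1.8204*t^4 - 7.4872*t^3 - 32.2654*t^2 - 15.554*t - 13.562)/(3.2761*t^6 + 7.3486*t^5 + 11.2885*t^4 + 0.943599999999998*t^3 - 4.0372*t^2 - 7.7616*t + 3.8416)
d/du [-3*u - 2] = -3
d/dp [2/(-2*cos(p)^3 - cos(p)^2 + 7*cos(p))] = 2*(-6*cos(p)^2 - 2*cos(p) + 7)*sin(p)/((cos(p) + cos(2*p) - 6)^2*cos(p)^2)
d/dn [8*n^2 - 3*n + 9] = 16*n - 3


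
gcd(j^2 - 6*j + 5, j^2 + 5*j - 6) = j - 1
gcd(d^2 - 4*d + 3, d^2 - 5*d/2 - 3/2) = d - 3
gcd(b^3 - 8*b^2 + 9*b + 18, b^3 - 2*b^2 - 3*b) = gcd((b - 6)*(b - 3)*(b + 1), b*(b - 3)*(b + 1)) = b^2 - 2*b - 3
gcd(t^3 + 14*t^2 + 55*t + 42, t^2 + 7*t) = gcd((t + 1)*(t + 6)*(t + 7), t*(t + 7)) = t + 7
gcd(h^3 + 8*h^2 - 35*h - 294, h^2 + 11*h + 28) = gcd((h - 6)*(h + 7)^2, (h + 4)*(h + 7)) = h + 7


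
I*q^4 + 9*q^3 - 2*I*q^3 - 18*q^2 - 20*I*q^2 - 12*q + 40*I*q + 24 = (q - 2)*(q - 6*I)*(q - 2*I)*(I*q + 1)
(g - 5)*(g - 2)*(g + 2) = g^3 - 5*g^2 - 4*g + 20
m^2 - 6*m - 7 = (m - 7)*(m + 1)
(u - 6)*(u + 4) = u^2 - 2*u - 24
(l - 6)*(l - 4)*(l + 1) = l^3 - 9*l^2 + 14*l + 24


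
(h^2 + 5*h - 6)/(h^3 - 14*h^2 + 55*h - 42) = (h + 6)/(h^2 - 13*h + 42)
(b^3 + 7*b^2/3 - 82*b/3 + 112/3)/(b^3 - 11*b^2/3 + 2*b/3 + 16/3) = (b + 7)/(b + 1)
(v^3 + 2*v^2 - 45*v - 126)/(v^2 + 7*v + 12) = (v^2 - v - 42)/(v + 4)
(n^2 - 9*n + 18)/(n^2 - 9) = (n - 6)/(n + 3)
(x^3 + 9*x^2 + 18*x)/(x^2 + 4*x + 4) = x*(x^2 + 9*x + 18)/(x^2 + 4*x + 4)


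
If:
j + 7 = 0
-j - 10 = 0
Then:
No Solution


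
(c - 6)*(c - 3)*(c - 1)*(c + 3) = c^4 - 7*c^3 - 3*c^2 + 63*c - 54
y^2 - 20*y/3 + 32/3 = (y - 4)*(y - 8/3)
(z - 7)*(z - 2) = z^2 - 9*z + 14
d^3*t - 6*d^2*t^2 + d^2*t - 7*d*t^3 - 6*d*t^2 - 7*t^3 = (d - 7*t)*(d + t)*(d*t + t)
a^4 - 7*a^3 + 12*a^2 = a^2*(a - 4)*(a - 3)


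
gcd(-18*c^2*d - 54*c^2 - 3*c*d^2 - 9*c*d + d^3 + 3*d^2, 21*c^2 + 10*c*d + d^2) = 3*c + d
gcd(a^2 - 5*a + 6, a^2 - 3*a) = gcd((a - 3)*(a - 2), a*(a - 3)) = a - 3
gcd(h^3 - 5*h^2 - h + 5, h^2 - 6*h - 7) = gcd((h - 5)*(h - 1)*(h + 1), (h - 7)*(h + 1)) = h + 1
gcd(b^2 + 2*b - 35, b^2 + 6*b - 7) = b + 7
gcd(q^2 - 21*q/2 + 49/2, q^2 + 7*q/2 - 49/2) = q - 7/2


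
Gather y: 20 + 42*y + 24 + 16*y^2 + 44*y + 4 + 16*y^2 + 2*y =32*y^2 + 88*y + 48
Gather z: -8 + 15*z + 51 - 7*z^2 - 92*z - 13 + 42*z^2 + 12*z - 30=35*z^2 - 65*z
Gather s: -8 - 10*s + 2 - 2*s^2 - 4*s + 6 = -2*s^2 - 14*s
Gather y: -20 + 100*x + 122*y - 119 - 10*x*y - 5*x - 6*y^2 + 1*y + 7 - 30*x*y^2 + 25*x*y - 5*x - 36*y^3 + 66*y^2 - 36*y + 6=90*x - 36*y^3 + y^2*(60 - 30*x) + y*(15*x + 87) - 126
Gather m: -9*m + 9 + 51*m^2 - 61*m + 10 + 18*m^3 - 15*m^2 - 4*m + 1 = 18*m^3 + 36*m^2 - 74*m + 20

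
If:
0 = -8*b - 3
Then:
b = -3/8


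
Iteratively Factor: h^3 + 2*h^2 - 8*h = (h - 2)*(h^2 + 4*h) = (h - 2)*(h + 4)*(h)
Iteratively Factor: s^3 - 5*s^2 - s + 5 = (s - 5)*(s^2 - 1) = (s - 5)*(s + 1)*(s - 1)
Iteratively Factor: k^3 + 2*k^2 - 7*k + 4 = (k + 4)*(k^2 - 2*k + 1) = (k - 1)*(k + 4)*(k - 1)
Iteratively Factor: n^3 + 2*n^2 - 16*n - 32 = (n + 2)*(n^2 - 16) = (n + 2)*(n + 4)*(n - 4)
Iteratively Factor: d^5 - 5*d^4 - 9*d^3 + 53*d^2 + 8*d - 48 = (d + 3)*(d^4 - 8*d^3 + 15*d^2 + 8*d - 16) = (d - 4)*(d + 3)*(d^3 - 4*d^2 - d + 4) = (d - 4)*(d - 1)*(d + 3)*(d^2 - 3*d - 4) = (d - 4)*(d - 1)*(d + 1)*(d + 3)*(d - 4)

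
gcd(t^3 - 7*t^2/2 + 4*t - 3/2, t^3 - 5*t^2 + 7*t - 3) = t^2 - 2*t + 1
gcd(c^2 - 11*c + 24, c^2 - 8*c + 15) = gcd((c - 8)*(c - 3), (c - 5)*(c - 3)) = c - 3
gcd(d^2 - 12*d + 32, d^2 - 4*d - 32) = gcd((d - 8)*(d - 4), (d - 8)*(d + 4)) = d - 8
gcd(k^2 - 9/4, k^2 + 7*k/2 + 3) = k + 3/2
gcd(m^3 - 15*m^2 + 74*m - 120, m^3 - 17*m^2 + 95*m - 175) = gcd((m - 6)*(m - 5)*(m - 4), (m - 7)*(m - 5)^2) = m - 5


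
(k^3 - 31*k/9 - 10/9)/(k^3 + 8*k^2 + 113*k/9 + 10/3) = (k - 2)/(k + 6)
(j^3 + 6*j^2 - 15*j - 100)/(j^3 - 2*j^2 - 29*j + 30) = (j^2 + j - 20)/(j^2 - 7*j + 6)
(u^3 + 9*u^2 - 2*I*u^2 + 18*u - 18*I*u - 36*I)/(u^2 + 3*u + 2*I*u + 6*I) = (u^2 + 2*u*(3 - I) - 12*I)/(u + 2*I)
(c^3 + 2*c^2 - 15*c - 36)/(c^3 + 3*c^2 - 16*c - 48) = (c + 3)/(c + 4)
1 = 1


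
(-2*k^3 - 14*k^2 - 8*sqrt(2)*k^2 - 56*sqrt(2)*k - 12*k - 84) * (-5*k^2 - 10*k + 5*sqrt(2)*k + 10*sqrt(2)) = 10*k^5 + 30*sqrt(2)*k^4 + 90*k^4 + 120*k^3 + 270*sqrt(2)*k^3 - 180*k^2 + 360*sqrt(2)*k^2 - 540*sqrt(2)*k - 280*k - 840*sqrt(2)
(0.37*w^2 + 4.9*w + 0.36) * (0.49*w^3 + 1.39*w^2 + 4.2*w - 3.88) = 0.1813*w^5 + 2.9153*w^4 + 8.5414*w^3 + 19.6448*w^2 - 17.5*w - 1.3968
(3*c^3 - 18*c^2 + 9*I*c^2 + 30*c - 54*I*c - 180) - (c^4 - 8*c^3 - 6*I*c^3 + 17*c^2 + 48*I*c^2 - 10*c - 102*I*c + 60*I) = -c^4 + 11*c^3 + 6*I*c^3 - 35*c^2 - 39*I*c^2 + 40*c + 48*I*c - 180 - 60*I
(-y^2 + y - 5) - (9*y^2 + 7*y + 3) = -10*y^2 - 6*y - 8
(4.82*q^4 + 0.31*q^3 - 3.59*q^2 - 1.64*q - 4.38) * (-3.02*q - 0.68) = -14.5564*q^5 - 4.2138*q^4 + 10.631*q^3 + 7.394*q^2 + 14.3428*q + 2.9784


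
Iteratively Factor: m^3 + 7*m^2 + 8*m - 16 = (m + 4)*(m^2 + 3*m - 4) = (m + 4)^2*(m - 1)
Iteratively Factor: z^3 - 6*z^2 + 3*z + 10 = (z + 1)*(z^2 - 7*z + 10) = (z - 5)*(z + 1)*(z - 2)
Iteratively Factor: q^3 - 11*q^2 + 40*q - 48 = (q - 4)*(q^2 - 7*q + 12) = (q - 4)^2*(q - 3)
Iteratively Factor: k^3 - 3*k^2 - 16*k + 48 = (k + 4)*(k^2 - 7*k + 12) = (k - 3)*(k + 4)*(k - 4)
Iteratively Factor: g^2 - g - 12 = (g - 4)*(g + 3)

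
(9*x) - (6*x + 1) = 3*x - 1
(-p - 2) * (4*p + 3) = -4*p^2 - 11*p - 6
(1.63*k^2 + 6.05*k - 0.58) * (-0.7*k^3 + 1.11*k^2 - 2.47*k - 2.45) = -1.141*k^5 - 2.4257*k^4 + 3.0954*k^3 - 19.5808*k^2 - 13.3899*k + 1.421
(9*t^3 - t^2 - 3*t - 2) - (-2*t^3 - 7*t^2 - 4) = 11*t^3 + 6*t^2 - 3*t + 2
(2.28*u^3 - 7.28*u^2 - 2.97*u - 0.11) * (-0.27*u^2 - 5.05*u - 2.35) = -0.6156*u^5 - 9.5484*u^4 + 32.2079*u^3 + 32.1362*u^2 + 7.535*u + 0.2585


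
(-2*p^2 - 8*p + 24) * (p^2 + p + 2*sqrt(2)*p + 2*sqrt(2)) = -2*p^4 - 10*p^3 - 4*sqrt(2)*p^3 - 20*sqrt(2)*p^2 + 16*p^2 + 24*p + 32*sqrt(2)*p + 48*sqrt(2)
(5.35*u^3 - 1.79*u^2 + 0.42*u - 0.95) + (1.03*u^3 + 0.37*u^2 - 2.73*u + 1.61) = 6.38*u^3 - 1.42*u^2 - 2.31*u + 0.66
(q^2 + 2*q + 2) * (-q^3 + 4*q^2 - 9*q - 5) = -q^5 + 2*q^4 - 3*q^3 - 15*q^2 - 28*q - 10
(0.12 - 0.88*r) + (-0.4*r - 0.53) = -1.28*r - 0.41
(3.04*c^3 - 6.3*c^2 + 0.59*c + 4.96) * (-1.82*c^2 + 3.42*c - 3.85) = -5.5328*c^5 + 21.8628*c^4 - 34.3238*c^3 + 17.2456*c^2 + 14.6917*c - 19.096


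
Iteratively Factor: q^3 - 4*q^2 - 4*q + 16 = (q - 4)*(q^2 - 4) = (q - 4)*(q + 2)*(q - 2)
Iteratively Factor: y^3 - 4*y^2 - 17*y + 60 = (y - 5)*(y^2 + y - 12) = (y - 5)*(y - 3)*(y + 4)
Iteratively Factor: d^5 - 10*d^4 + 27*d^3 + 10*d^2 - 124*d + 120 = (d - 5)*(d^4 - 5*d^3 + 2*d^2 + 20*d - 24) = (d - 5)*(d - 2)*(d^3 - 3*d^2 - 4*d + 12) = (d - 5)*(d - 2)^2*(d^2 - d - 6) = (d - 5)*(d - 2)^2*(d + 2)*(d - 3)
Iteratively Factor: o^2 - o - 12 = (o - 4)*(o + 3)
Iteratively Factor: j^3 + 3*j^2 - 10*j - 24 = (j + 2)*(j^2 + j - 12) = (j + 2)*(j + 4)*(j - 3)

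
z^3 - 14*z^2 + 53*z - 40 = (z - 8)*(z - 5)*(z - 1)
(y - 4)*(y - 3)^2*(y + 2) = y^4 - 8*y^3 + 13*y^2 + 30*y - 72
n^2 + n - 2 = (n - 1)*(n + 2)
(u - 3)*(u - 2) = u^2 - 5*u + 6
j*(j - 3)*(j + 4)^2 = j^4 + 5*j^3 - 8*j^2 - 48*j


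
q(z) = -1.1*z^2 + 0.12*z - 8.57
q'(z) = 0.12 - 2.2*z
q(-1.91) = -12.81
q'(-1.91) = 4.32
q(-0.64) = -9.10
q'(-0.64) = 1.53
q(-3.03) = -19.03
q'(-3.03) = 6.79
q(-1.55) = -11.40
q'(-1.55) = 3.53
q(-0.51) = -8.92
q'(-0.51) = 1.24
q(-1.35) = -10.74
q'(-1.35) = 3.09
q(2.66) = -16.03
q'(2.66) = -5.73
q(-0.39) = -8.78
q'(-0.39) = 0.98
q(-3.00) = -18.83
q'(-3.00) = 6.72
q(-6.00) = -48.89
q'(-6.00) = 13.32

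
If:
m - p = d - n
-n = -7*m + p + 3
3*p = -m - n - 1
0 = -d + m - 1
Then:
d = -11/15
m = 4/15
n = -16/15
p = -1/15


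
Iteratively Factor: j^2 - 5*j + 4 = (j - 4)*(j - 1)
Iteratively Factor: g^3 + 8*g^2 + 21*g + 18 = (g + 3)*(g^2 + 5*g + 6) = (g + 3)^2*(g + 2)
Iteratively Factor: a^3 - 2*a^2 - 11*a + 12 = (a - 4)*(a^2 + 2*a - 3) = (a - 4)*(a + 3)*(a - 1)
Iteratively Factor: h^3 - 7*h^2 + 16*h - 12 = (h - 2)*(h^2 - 5*h + 6) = (h - 3)*(h - 2)*(h - 2)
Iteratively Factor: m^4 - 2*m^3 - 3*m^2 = (m)*(m^3 - 2*m^2 - 3*m) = m^2*(m^2 - 2*m - 3) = m^2*(m - 3)*(m + 1)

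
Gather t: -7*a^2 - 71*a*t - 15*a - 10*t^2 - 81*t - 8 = -7*a^2 - 15*a - 10*t^2 + t*(-71*a - 81) - 8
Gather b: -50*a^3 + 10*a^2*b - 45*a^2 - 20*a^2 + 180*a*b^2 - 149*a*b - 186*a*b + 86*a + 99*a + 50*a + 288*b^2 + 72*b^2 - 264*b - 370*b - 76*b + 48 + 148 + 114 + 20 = -50*a^3 - 65*a^2 + 235*a + b^2*(180*a + 360) + b*(10*a^2 - 335*a - 710) + 330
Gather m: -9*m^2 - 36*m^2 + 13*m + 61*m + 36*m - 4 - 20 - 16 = -45*m^2 + 110*m - 40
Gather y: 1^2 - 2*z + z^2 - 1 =z^2 - 2*z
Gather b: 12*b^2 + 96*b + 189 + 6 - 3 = 12*b^2 + 96*b + 192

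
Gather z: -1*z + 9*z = 8*z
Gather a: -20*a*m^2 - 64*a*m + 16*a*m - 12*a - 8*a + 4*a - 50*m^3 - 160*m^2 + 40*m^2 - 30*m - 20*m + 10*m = a*(-20*m^2 - 48*m - 16) - 50*m^3 - 120*m^2 - 40*m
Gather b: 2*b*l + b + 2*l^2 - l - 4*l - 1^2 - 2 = b*(2*l + 1) + 2*l^2 - 5*l - 3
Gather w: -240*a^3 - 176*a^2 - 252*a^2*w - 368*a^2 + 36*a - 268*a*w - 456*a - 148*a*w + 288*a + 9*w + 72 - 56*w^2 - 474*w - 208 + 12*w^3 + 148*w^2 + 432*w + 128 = -240*a^3 - 544*a^2 - 132*a + 12*w^3 + 92*w^2 + w*(-252*a^2 - 416*a - 33) - 8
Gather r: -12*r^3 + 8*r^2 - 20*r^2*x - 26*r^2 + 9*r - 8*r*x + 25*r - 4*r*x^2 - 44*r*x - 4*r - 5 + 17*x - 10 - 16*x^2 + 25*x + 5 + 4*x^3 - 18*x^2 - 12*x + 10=-12*r^3 + r^2*(-20*x - 18) + r*(-4*x^2 - 52*x + 30) + 4*x^3 - 34*x^2 + 30*x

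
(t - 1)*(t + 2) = t^2 + t - 2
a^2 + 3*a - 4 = (a - 1)*(a + 4)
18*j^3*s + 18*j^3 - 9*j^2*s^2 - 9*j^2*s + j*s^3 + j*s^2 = (-6*j + s)*(-3*j + s)*(j*s + j)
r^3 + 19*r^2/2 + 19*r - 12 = (r - 1/2)*(r + 4)*(r + 6)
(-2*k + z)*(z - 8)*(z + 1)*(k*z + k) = -2*k^2*z^3 + 12*k^2*z^2 + 30*k^2*z + 16*k^2 + k*z^4 - 6*k*z^3 - 15*k*z^2 - 8*k*z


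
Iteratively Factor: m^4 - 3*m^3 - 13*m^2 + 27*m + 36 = (m + 1)*(m^3 - 4*m^2 - 9*m + 36) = (m - 4)*(m + 1)*(m^2 - 9) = (m - 4)*(m + 1)*(m + 3)*(m - 3)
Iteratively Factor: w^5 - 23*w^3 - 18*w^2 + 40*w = (w + 2)*(w^4 - 2*w^3 - 19*w^2 + 20*w) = (w - 5)*(w + 2)*(w^3 + 3*w^2 - 4*w) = w*(w - 5)*(w + 2)*(w^2 + 3*w - 4) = w*(w - 5)*(w + 2)*(w + 4)*(w - 1)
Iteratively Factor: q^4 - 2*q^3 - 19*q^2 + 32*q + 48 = (q + 4)*(q^3 - 6*q^2 + 5*q + 12) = (q - 3)*(q + 4)*(q^2 - 3*q - 4) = (q - 3)*(q + 1)*(q + 4)*(q - 4)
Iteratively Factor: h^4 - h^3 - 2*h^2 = (h)*(h^3 - h^2 - 2*h) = h^2*(h^2 - h - 2) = h^2*(h + 1)*(h - 2)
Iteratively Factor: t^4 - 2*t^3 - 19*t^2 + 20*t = (t - 5)*(t^3 + 3*t^2 - 4*t) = (t - 5)*(t + 4)*(t^2 - t) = t*(t - 5)*(t + 4)*(t - 1)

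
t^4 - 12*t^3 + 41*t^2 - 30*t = t*(t - 6)*(t - 5)*(t - 1)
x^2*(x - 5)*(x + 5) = x^4 - 25*x^2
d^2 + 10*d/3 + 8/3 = (d + 4/3)*(d + 2)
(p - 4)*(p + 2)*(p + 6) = p^3 + 4*p^2 - 20*p - 48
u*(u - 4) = u^2 - 4*u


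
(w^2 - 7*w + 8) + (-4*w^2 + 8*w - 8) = -3*w^2 + w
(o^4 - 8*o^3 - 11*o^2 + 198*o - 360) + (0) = o^4 - 8*o^3 - 11*o^2 + 198*o - 360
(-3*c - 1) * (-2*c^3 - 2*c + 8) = 6*c^4 + 2*c^3 + 6*c^2 - 22*c - 8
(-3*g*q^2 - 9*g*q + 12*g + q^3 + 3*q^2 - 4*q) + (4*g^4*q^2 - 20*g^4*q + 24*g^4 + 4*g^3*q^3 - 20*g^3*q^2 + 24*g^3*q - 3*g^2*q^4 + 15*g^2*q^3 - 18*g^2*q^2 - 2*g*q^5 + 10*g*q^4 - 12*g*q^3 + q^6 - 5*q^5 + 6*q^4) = 4*g^4*q^2 - 20*g^4*q + 24*g^4 + 4*g^3*q^3 - 20*g^3*q^2 + 24*g^3*q - 3*g^2*q^4 + 15*g^2*q^3 - 18*g^2*q^2 - 2*g*q^5 + 10*g*q^4 - 12*g*q^3 - 3*g*q^2 - 9*g*q + 12*g + q^6 - 5*q^5 + 6*q^4 + q^3 + 3*q^2 - 4*q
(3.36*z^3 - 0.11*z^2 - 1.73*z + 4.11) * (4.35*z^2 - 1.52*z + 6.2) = 14.616*z^5 - 5.5857*z^4 + 13.4737*z^3 + 19.8261*z^2 - 16.9732*z + 25.482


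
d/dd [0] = 0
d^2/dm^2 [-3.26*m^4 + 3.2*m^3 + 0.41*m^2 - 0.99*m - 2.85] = -39.12*m^2 + 19.2*m + 0.82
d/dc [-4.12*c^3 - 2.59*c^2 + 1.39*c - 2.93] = -12.36*c^2 - 5.18*c + 1.39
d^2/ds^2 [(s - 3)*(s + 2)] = 2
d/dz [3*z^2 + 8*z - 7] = 6*z + 8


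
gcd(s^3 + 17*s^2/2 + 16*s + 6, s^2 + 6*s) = s + 6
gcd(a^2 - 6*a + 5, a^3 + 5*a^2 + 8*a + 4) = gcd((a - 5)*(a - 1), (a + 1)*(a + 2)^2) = 1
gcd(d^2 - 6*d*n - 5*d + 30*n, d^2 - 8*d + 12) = 1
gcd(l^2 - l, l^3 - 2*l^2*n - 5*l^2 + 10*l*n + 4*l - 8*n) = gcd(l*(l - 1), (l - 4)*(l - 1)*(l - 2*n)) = l - 1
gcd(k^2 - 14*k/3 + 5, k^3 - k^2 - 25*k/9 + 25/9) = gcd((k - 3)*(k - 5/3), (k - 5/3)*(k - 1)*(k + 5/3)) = k - 5/3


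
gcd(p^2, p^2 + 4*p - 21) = 1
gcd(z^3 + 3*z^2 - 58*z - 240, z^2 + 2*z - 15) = z + 5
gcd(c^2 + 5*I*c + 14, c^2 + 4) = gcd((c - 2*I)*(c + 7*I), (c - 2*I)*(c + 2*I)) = c - 2*I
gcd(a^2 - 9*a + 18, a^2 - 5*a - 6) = a - 6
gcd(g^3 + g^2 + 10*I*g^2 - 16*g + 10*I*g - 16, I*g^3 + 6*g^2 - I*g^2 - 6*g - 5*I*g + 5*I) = 1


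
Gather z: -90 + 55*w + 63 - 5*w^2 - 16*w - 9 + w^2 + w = -4*w^2 + 40*w - 36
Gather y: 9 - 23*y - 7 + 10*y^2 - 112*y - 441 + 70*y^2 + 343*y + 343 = 80*y^2 + 208*y - 96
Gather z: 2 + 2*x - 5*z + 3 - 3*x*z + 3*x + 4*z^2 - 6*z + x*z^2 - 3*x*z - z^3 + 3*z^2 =5*x - z^3 + z^2*(x + 7) + z*(-6*x - 11) + 5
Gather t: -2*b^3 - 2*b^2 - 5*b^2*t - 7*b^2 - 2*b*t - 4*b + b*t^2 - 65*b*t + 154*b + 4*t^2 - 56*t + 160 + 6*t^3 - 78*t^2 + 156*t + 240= -2*b^3 - 9*b^2 + 150*b + 6*t^3 + t^2*(b - 74) + t*(-5*b^2 - 67*b + 100) + 400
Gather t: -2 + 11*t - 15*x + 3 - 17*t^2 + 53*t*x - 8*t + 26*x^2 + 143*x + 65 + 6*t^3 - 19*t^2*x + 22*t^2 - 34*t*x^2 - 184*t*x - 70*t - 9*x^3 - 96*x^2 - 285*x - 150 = 6*t^3 + t^2*(5 - 19*x) + t*(-34*x^2 - 131*x - 67) - 9*x^3 - 70*x^2 - 157*x - 84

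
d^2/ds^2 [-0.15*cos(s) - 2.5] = 0.15*cos(s)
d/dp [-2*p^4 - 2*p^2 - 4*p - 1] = -8*p^3 - 4*p - 4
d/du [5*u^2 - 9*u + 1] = 10*u - 9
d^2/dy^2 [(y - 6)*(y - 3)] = 2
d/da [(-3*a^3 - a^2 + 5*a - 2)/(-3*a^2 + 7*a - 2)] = (9*a^4 - 42*a^3 + 26*a^2 - 8*a + 4)/(9*a^4 - 42*a^3 + 61*a^2 - 28*a + 4)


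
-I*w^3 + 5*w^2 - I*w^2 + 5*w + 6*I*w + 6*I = (w + 2*I)*(w + 3*I)*(-I*w - I)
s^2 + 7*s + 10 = (s + 2)*(s + 5)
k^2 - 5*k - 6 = (k - 6)*(k + 1)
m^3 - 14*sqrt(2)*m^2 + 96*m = m*(m - 8*sqrt(2))*(m - 6*sqrt(2))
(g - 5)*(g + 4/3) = g^2 - 11*g/3 - 20/3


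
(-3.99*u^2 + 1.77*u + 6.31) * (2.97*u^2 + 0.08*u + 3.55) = -11.8503*u^4 + 4.9377*u^3 + 4.7178*u^2 + 6.7883*u + 22.4005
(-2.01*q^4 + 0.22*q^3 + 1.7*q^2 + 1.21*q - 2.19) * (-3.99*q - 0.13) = 8.0199*q^5 - 0.6165*q^4 - 6.8116*q^3 - 5.0489*q^2 + 8.5808*q + 0.2847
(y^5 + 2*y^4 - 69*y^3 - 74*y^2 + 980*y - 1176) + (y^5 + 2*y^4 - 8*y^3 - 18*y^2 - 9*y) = 2*y^5 + 4*y^4 - 77*y^3 - 92*y^2 + 971*y - 1176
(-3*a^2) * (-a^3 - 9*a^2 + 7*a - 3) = 3*a^5 + 27*a^4 - 21*a^3 + 9*a^2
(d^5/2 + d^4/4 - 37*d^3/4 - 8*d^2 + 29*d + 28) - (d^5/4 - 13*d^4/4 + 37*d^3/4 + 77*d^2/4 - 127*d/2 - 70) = d^5/4 + 7*d^4/2 - 37*d^3/2 - 109*d^2/4 + 185*d/2 + 98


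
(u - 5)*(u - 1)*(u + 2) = u^3 - 4*u^2 - 7*u + 10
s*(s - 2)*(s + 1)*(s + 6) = s^4 + 5*s^3 - 8*s^2 - 12*s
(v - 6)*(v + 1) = v^2 - 5*v - 6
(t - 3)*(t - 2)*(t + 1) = t^3 - 4*t^2 + t + 6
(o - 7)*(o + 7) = o^2 - 49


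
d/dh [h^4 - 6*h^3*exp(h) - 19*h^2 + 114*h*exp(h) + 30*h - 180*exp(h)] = -6*h^3*exp(h) + 4*h^3 - 18*h^2*exp(h) + 114*h*exp(h) - 38*h - 66*exp(h) + 30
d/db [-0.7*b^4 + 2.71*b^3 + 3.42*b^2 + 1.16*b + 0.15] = -2.8*b^3 + 8.13*b^2 + 6.84*b + 1.16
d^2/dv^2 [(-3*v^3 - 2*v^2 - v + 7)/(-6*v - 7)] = 2*(108*v^3 + 378*v^2 + 441*v - 196)/(216*v^3 + 756*v^2 + 882*v + 343)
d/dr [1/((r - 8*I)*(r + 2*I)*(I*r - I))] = I*((r - 1)*(r - 8*I) + (r - 1)*(r + 2*I) + (r - 8*I)*(r + 2*I))/((r - 1)^2*(r - 8*I)^2*(r + 2*I)^2)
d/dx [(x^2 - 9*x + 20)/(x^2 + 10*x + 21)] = (19*x^2 + 2*x - 389)/(x^4 + 20*x^3 + 142*x^2 + 420*x + 441)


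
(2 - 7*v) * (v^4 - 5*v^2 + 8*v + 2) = -7*v^5 + 2*v^4 + 35*v^3 - 66*v^2 + 2*v + 4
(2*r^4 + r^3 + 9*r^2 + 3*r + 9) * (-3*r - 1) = -6*r^5 - 5*r^4 - 28*r^3 - 18*r^2 - 30*r - 9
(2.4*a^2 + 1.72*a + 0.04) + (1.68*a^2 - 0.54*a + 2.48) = 4.08*a^2 + 1.18*a + 2.52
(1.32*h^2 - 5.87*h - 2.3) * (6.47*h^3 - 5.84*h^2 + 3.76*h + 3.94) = 8.5404*h^5 - 45.6877*h^4 + 24.363*h^3 - 3.4384*h^2 - 31.7758*h - 9.062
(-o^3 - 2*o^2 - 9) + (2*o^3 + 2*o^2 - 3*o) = o^3 - 3*o - 9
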